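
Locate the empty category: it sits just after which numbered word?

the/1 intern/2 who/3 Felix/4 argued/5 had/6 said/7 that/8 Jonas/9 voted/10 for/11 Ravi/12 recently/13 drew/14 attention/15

The displaced element is "the intern" (word 2).
It is linked across 1 clause boundary (Ø).
It functions as the subject of "said", so the gap sits immediately after word 5 ("argued").
Base order: Felix argued that the intern had said that Jonas voted for Ravi recently.

5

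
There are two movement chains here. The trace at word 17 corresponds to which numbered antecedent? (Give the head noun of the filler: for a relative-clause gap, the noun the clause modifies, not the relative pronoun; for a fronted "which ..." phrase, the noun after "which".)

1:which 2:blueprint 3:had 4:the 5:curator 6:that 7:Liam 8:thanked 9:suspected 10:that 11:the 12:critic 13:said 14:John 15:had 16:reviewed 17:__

2

The marked gap is the direct object of "reviewed".
Its filler is the fronted wh-phrase "which blueprint", at word 2.
(The other dependency links word 5 to a gap after word 8.)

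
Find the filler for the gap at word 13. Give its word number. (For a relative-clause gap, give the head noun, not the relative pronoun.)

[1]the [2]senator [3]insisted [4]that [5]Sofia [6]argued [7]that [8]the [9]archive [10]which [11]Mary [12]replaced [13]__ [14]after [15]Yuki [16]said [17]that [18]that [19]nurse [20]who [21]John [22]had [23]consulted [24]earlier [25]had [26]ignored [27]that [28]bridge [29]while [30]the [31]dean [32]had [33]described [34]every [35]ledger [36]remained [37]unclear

9

The gap at 13 is the object of "replaced", inside a relative clause.
The relative pronoun is "which" (word 10); it is bound by the head noun immediately before it.
Its filler is the head noun "archive", at word 9.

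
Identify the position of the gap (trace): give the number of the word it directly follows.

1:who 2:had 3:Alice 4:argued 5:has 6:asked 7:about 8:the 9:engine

The displaced element is "who" (word 1).
It is linked across 1 clause boundary (Ø).
It functions as the subject of "asked", so the gap sits immediately after word 4 ("argued").
Base order: Alice had argued who has asked about the engine.

4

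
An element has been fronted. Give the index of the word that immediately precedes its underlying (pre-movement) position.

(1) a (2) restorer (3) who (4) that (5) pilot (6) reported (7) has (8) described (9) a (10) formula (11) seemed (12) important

6

The displaced element is "a restorer" (word 2).
It is linked across 1 clause boundary (Ø).
It functions as the subject of "described", so the gap sits immediately after word 6 ("reported").
Base order: That pilot reported that a restorer has described a formula.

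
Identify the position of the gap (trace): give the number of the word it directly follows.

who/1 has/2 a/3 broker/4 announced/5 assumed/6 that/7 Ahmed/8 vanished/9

5

The displaced element is "who" (word 1).
It is linked across 1 clause boundary (Ø).
It functions as the subject of "assumed", so the gap sits immediately after word 5 ("announced").
Base order: A broker has announced who assumed that Ahmed vanished.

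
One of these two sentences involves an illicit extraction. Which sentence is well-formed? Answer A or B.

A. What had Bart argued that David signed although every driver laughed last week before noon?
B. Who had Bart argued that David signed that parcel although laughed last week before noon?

A

In B, the wh-phrase is extracted from inside an adjunct island (introduced by "although"), which blocks movement.
In A, the extraction path crosses only that-complement boundaries, which are transparent.
So A is grammatical.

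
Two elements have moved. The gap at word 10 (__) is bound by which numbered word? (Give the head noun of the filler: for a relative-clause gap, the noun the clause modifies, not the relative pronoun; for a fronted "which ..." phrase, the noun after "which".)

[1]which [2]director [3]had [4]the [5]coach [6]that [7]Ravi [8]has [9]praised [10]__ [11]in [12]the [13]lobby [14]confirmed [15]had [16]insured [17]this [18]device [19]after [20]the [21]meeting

5

The marked gap is inside the relative clause, the direct object of "praised".
Its filler is the head noun "coach" (via "that"), at word 5.
(The other dependency links word 2 to a gap after word 14.)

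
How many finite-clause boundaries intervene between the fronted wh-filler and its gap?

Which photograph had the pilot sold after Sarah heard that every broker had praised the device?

0

"which photograph" originates inside the matrix clause — no clause boundary is crossed.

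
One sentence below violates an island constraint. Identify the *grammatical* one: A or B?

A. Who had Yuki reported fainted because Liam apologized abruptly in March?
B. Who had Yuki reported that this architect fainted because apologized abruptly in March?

A

In B, the wh-phrase is extracted from inside an adjunct island (introduced by "because"), which blocks movement.
In A, the extraction path crosses only that-complement boundaries, which are transparent.
So A is grammatical.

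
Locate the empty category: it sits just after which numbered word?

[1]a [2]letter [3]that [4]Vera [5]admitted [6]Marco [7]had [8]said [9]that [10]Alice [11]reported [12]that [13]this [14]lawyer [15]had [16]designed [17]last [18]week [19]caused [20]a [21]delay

The displaced element is "a letter" (word 2).
It is linked across 3 clause boundaries (Ø → that → that).
It functions as the direct object of "designed", so the gap sits immediately after word 16 ("designed").
Base order: Vera admitted Marco had said that Alice reported that this lawyer had designed a letter last week.

16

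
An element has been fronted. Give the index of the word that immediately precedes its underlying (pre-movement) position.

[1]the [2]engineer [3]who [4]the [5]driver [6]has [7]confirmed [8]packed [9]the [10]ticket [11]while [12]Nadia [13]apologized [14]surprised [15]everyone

7

The displaced element is "the engineer" (word 2).
It is linked across 1 clause boundary (Ø).
It functions as the subject of "packed", so the gap sits immediately after word 7 ("confirmed").
Base order: The driver has confirmed the engineer packed the ticket while Nadia apologized.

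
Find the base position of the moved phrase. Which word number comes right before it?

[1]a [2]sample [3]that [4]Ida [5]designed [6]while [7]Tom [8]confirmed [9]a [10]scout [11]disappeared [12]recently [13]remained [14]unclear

5

The displaced element is "a sample" (word 2).
It functions as the direct object of "designed", so the gap sits immediately after word 5 ("designed").
Base order: Ida designed a sample while Tom confirmed a scout disappeared recently.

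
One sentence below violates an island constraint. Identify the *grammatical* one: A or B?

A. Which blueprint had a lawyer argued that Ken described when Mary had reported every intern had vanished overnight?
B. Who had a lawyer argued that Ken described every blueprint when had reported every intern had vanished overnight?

In B, the wh-phrase is extracted from inside an adjunct island (introduced by "when"), which blocks movement.
In A, the extraction path crosses only that-complement boundaries, which are transparent.
So A is grammatical.

A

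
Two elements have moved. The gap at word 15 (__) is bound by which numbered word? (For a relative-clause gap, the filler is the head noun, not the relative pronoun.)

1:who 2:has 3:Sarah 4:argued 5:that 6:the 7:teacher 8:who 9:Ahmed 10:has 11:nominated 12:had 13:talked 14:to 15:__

The marked gap is the object of the preposition "to" of "talked".
Its filler is the fronted wh-phrase "who", at word 1.
(The other dependency links word 7 to a gap after word 11.)

1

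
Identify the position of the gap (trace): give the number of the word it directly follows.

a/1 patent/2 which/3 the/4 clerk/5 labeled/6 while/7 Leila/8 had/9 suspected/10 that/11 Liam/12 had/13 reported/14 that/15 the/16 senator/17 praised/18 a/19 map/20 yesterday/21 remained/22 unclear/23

The displaced element is "a patent" (word 2).
It functions as the direct object of "labeled", so the gap sits immediately after word 6 ("labeled").
Base order: The clerk labeled a patent while Leila had suspected that Liam had reported that the senator praised a map yesterday.

6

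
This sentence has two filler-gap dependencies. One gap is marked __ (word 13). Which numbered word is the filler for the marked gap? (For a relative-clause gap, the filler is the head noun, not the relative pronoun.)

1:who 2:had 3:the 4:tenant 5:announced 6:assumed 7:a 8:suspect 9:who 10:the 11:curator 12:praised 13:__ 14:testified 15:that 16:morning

8

The marked gap is inside the relative clause, the direct object of "praised".
Its filler is the head noun "suspect" (via "who"), at word 8.
(The other dependency links word 1 to a gap after word 5.)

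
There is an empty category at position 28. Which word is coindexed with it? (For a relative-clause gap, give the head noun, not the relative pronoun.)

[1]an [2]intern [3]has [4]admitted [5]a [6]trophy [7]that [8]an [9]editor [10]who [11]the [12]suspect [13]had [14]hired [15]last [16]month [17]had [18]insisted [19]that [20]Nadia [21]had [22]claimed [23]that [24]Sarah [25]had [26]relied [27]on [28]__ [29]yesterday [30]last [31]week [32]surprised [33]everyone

6

The gap at 28 is the prepositional object of "relied", inside a relative clause.
The relative pronoun is "that" (word 7); it is bound by the head noun immediately before it.
Its filler is the head noun "trophy", at word 6.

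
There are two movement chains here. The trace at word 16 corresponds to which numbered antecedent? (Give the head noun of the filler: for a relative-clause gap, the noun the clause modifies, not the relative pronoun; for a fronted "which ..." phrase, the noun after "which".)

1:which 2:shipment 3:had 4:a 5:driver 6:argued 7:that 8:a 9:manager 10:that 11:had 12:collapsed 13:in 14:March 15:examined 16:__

2

The marked gap is the direct object of "examined".
Its filler is the fronted wh-phrase "which shipment", at word 2.
(The other dependency links word 9 to a gap after word 10.)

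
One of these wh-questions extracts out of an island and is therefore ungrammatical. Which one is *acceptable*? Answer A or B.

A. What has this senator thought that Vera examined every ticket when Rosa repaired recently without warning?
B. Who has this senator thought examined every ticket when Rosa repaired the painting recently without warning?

In A, the wh-phrase is extracted from inside an adjunct island (introduced by "when"), which blocks movement.
In B, the extraction path crosses only that-complement boundaries, which are transparent.
So B is grammatical.

B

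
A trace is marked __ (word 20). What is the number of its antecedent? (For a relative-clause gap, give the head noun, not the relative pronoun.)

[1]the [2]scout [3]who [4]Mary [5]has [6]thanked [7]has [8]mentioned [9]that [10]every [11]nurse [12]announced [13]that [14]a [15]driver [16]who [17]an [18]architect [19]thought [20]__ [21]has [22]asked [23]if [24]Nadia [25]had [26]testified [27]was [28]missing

The gap at 20 is the subject of "asked", inside a relative clause.
The relative pronoun is "who" (word 16); it is bound by the head noun immediately before it.
Its filler is the head noun "driver", at word 15.

15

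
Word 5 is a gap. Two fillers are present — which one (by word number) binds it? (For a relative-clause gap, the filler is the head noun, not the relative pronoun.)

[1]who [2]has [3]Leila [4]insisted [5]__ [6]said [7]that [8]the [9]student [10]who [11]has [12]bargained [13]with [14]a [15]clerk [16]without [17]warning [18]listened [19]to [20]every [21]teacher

The marked gap is the subject of "said".
Its filler is the fronted wh-phrase "who", at word 1.
(The other dependency links word 9 to a gap after word 10.)

1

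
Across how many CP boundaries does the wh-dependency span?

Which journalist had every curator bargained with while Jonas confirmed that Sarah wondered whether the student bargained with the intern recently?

"which journalist" originates inside the matrix clause — no clause boundary is crossed.

0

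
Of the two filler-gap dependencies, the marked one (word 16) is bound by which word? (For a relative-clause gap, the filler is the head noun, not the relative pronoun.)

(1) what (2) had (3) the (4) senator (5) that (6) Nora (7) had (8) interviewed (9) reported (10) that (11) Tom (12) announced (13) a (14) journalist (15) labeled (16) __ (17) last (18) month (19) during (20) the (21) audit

1

The marked gap is the direct object of "labeled".
Its filler is the fronted wh-phrase "what", at word 1.
(The other dependency links word 4 to a gap after word 8.)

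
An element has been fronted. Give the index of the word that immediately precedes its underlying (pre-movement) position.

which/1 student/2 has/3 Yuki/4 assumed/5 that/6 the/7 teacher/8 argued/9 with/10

The displaced element is "which student" (word 2).
It is linked across 1 clause boundary (that).
It functions as the object of the preposition "with" of "argued", so the gap sits immediately after word 10 ("with").
Base order: Yuki has assumed that the teacher argued with which student.

10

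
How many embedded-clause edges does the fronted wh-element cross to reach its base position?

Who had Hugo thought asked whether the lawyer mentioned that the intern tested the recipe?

1

"who" is extracted from the subject of "asked".
Boundaries crossed, outermost first: [Ø] — 1 in total.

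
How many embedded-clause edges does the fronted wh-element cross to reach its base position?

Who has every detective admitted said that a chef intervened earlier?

"who" is extracted from the subject of "said".
Boundaries crossed, outermost first: [Ø] — 1 in total.

1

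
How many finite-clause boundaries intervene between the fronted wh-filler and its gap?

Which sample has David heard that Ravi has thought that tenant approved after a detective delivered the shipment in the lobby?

2

"which sample" is extracted from the object of "approved".
Boundaries crossed, outermost first: [that], [Ø] — 2 in total.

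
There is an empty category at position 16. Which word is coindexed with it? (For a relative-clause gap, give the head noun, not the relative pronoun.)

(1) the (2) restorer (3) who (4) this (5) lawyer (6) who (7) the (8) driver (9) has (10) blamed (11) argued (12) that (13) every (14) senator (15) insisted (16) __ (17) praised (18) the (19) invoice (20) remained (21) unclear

2

The gap at 16 is the subject of "praised", inside a relative clause.
The relative pronoun is "who" (word 3); it is bound by the head noun immediately before it.
Its filler is the head noun "restorer", at word 2.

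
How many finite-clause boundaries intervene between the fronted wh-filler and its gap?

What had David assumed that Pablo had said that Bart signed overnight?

2

"what" is extracted from the object of "signed".
Boundaries crossed, outermost first: [that], [that] — 2 in total.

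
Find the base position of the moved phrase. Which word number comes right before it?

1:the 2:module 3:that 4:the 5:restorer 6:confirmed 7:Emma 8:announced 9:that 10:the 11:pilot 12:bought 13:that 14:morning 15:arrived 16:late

The displaced element is "the module" (word 2).
It is linked across 2 clause boundaries (Ø → that).
It functions as the direct object of "bought", so the gap sits immediately after word 12 ("bought").
Base order: The restorer confirmed Emma announced that the pilot bought the module that morning.

12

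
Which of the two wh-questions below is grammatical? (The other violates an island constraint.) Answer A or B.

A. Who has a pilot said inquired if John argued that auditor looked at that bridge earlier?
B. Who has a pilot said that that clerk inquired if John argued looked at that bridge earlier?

In B, the wh-phrase is extracted from inside a wh-island (introduced by "if"), which blocks movement.
In A, the extraction path crosses only that-complement boundaries, which are transparent.
So A is grammatical.

A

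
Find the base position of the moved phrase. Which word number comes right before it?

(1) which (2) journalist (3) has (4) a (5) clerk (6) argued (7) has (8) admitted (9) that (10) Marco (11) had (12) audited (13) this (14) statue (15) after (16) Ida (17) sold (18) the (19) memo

The displaced element is "which journalist" (word 2).
It is linked across 1 clause boundary (Ø).
It functions as the subject of "admitted", so the gap sits immediately after word 6 ("argued").
Base order: A clerk has argued that which journalist has admitted that Marco had audited this statue after Ida sold the memo.

6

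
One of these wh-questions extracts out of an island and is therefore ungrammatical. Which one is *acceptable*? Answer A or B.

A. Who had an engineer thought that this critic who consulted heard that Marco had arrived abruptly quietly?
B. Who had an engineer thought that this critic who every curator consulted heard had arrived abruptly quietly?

B

In A, the wh-phrase is extracted from inside a complex-NP island (relative clause) (introduced by "who"), which blocks movement.
In B, the extraction path crosses only that-complement boundaries, which are transparent.
So B is grammatical.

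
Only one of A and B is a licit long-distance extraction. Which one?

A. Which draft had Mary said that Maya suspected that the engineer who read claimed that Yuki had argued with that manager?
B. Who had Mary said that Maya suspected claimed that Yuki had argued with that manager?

In A, the wh-phrase is extracted from inside a complex-NP island (relative clause) (introduced by "who"), which blocks movement.
In B, the extraction path crosses only that-complement boundaries, which are transparent.
So B is grammatical.

B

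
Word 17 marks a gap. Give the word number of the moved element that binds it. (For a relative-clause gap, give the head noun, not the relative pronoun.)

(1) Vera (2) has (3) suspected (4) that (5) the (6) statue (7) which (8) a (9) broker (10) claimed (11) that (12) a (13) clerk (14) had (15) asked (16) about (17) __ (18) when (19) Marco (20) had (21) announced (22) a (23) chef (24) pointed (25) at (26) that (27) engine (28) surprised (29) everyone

6

The gap at 17 is the prepositional object of "asked", inside a relative clause.
The relative pronoun is "which" (word 7); it is bound by the head noun immediately before it.
Its filler is the head noun "statue", at word 6.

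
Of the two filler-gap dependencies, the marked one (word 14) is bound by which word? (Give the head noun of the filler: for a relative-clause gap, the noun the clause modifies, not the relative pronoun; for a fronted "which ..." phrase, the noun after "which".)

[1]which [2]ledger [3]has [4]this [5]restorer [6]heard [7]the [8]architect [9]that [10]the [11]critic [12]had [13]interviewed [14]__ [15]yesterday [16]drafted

The marked gap is inside the relative clause, the direct object of "interviewed".
Its filler is the head noun "architect" (via "that"), at word 8.
(The other dependency links word 2 to a gap after word 16.)

8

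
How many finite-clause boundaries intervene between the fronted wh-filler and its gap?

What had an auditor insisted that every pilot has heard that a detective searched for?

"what" is extracted from the PP object of "searched".
Boundaries crossed, outermost first: [that], [that] — 2 in total.

2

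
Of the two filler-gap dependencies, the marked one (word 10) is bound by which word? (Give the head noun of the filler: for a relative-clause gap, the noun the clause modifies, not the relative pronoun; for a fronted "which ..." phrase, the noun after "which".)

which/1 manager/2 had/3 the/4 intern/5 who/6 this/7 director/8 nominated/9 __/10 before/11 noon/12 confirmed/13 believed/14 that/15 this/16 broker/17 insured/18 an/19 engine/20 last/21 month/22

5

The marked gap is inside the relative clause, the direct object of "nominated".
Its filler is the head noun "intern" (via "who"), at word 5.
(The other dependency links word 2 to a gap after word 13.)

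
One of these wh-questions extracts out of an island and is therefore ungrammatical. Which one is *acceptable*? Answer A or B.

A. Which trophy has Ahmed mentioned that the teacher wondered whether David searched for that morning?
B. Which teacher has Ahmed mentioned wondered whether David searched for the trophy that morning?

B

In A, the wh-phrase is extracted from inside a wh-island (introduced by "whether"), which blocks movement.
In B, the extraction path crosses only that-complement boundaries, which are transparent.
So B is grammatical.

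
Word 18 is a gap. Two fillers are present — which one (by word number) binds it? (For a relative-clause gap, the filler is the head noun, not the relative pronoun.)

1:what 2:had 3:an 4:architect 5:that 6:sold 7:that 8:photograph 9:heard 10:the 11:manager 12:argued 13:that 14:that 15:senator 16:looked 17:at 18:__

1

The marked gap is the object of the preposition "at" of "looked".
Its filler is the fronted wh-phrase "what", at word 1.
(The other dependency links word 4 to a gap after word 5.)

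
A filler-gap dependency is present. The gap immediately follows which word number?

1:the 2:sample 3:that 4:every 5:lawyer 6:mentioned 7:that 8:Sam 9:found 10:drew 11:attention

The displaced element is "the sample" (word 2).
It is linked across 1 clause boundary (that).
It functions as the direct object of "found", so the gap sits immediately after word 9 ("found").
Base order: Every lawyer mentioned that Sam found the sample.

9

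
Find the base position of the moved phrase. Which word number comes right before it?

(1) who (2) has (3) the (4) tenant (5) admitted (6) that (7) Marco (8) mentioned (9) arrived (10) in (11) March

The displaced element is "who" (word 1).
It is linked across 2 clause boundaries (that → Ø).
It functions as the subject of "arrived", so the gap sits immediately after word 8 ("mentioned").
Base order: The tenant has admitted that Marco mentioned who arrived in March.

8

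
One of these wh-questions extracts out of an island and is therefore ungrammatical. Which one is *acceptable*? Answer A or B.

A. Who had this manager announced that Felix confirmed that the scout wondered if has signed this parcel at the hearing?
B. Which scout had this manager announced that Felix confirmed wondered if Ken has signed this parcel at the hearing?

In A, the wh-phrase is extracted from inside a wh-island (introduced by "if"), which blocks movement.
In B, the extraction path crosses only that-complement boundaries, which are transparent.
So B is grammatical.

B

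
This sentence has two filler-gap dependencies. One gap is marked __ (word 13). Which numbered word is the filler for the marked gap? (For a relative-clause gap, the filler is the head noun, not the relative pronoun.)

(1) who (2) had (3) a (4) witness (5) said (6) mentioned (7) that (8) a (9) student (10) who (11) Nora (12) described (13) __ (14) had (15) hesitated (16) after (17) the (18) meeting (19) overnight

The marked gap is inside the relative clause, the direct object of "described".
Its filler is the head noun "student" (via "who"), at word 9.
(The other dependency links word 1 to a gap after word 5.)

9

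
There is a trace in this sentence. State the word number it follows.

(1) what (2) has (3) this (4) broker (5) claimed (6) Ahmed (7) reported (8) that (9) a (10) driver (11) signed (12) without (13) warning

11

The displaced element is "what" (word 1).
It is linked across 2 clause boundaries (Ø → that).
It functions as the direct object of "signed", so the gap sits immediately after word 11 ("signed").
Base order: This broker has claimed Ahmed reported that a driver signed what without warning.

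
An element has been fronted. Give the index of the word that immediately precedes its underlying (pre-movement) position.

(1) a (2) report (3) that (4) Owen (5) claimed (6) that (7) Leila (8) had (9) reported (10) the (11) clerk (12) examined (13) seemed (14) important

The displaced element is "a report" (word 2).
It is linked across 2 clause boundaries (that → Ø).
It functions as the direct object of "examined", so the gap sits immediately after word 12 ("examined").
Base order: Owen claimed that Leila had reported the clerk examined a report.

12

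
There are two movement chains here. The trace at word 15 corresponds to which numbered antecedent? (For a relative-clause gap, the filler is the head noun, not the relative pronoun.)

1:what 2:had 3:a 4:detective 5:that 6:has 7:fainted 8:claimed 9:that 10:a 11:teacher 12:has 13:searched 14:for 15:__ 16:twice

The marked gap is the object of the preposition "for" of "searched".
Its filler is the fronted wh-phrase "what", at word 1.
(The other dependency links word 4 to a gap after word 5.)

1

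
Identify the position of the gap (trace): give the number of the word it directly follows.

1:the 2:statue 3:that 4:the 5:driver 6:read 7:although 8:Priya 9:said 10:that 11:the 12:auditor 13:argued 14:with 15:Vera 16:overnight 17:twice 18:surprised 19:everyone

6

The displaced element is "the statue" (word 2).
It functions as the direct object of "read", so the gap sits immediately after word 6 ("read").
Base order: The driver read the statue although Priya said that the auditor argued with Vera overnight twice.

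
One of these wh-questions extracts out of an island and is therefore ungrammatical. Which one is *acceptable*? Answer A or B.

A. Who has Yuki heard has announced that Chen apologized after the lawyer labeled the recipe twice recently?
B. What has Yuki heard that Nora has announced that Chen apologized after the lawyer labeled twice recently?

In B, the wh-phrase is extracted from inside an adjunct island (introduced by "after"), which blocks movement.
In A, the extraction path crosses only that-complement boundaries, which are transparent.
So A is grammatical.

A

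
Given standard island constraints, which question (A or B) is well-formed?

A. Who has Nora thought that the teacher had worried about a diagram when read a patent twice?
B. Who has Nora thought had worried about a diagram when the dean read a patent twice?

B

In A, the wh-phrase is extracted from inside an adjunct island (introduced by "when"), which blocks movement.
In B, the extraction path crosses only that-complement boundaries, which are transparent.
So B is grammatical.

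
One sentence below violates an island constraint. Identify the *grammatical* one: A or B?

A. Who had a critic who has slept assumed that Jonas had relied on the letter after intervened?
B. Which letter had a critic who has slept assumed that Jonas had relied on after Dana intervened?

B

In A, the wh-phrase is extracted from inside an adjunct island (introduced by "after"), which blocks movement.
In B, the extraction path crosses only that-complement boundaries, which are transparent.
So B is grammatical.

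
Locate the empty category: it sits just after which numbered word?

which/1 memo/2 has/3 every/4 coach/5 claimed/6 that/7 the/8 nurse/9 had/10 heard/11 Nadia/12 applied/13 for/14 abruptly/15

The displaced element is "which memo" (word 2).
It is linked across 2 clause boundaries (that → Ø).
It functions as the object of the preposition "for" of "applied", so the gap sits immediately after word 14 ("for").
Base order: Every coach has claimed that the nurse had heard Nadia applied for which memo abruptly.

14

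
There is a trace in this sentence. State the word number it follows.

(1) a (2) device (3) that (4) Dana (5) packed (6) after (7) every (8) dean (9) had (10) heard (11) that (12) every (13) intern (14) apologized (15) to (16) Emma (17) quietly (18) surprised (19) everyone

The displaced element is "a device" (word 2).
It functions as the direct object of "packed", so the gap sits immediately after word 5 ("packed").
Base order: Dana packed a device after every dean had heard that every intern apologized to Emma quietly.

5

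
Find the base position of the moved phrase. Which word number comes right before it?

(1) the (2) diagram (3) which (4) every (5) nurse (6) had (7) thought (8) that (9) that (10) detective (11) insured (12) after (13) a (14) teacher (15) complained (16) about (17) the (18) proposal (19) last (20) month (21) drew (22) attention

The displaced element is "the diagram" (word 2).
It is linked across 1 clause boundary (that).
It functions as the direct object of "insured", so the gap sits immediately after word 11 ("insured").
Base order: Every nurse had thought that that detective insured the diagram after a teacher complained about the proposal last month.

11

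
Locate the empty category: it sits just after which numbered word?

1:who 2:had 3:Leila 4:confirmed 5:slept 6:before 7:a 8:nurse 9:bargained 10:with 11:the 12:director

4

The displaced element is "who" (word 1).
It is linked across 1 clause boundary (Ø).
It functions as the subject of "slept", so the gap sits immediately after word 4 ("confirmed").
Base order: Leila had confirmed who slept before a nurse bargained with the director.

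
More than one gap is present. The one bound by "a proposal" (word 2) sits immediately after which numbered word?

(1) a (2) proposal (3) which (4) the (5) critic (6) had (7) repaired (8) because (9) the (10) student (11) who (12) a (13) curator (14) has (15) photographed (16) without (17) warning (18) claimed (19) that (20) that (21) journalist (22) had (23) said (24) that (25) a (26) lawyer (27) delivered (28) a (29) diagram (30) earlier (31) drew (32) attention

7

The displaced element is "a proposal" (word 2).
It functions as the direct object of "repaired", so the gap sits immediately after word 7 ("repaired").
Base order: The critic had repaired a proposal because the student who a curator has photographed without warning claimed that that journalist had said that a lawyer delivered a diagram earlier.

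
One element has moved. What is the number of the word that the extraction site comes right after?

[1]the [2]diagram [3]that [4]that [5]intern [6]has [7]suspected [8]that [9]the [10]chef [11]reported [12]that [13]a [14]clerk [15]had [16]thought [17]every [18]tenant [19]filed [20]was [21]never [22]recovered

The displaced element is "the diagram" (word 2).
It is linked across 3 clause boundaries (that → that → Ø).
It functions as the direct object of "filed", so the gap sits immediately after word 19 ("filed").
Base order: That intern has suspected that the chef reported that a clerk had thought every tenant filed the diagram.

19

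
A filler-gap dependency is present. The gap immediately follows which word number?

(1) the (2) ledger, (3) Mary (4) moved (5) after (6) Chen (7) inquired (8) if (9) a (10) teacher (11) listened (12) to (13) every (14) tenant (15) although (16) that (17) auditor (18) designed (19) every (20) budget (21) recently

4

The displaced element is "the ledger" (word 2).
It functions as the direct object of "moved", so the gap sits immediately after word 4 ("moved").
Base order: Mary moved the ledger after Chen inquired if a teacher listened to every tenant although that auditor designed every budget recently.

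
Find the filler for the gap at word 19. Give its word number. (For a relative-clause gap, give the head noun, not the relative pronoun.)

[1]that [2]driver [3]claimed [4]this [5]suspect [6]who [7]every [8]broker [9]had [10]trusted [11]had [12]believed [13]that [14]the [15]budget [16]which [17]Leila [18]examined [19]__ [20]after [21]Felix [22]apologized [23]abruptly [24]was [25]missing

15

The gap at 19 is the object of "examined", inside a relative clause.
The relative pronoun is "which" (word 16); it is bound by the head noun immediately before it.
Its filler is the head noun "budget", at word 15.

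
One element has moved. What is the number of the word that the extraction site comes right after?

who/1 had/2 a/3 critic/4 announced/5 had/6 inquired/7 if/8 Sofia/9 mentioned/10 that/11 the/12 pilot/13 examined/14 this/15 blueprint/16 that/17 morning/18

5

The displaced element is "who" (word 1).
It is linked across 1 clause boundary (Ø).
It functions as the subject of "inquired", so the gap sits immediately after word 5 ("announced").
Base order: A critic had announced that who had inquired if Sofia mentioned that the pilot examined this blueprint that morning.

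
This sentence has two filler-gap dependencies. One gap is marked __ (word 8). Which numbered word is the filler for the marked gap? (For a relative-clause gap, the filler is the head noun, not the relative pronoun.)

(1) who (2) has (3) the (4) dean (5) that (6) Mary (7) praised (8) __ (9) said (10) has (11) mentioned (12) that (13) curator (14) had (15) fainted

The marked gap is inside the relative clause, the direct object of "praised".
Its filler is the head noun "dean" (via "that"), at word 4.
(The other dependency links word 1 to a gap after word 9.)

4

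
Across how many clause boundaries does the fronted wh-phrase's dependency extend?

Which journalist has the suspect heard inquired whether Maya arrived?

1

"which journalist" is extracted from the subject of "inquired".
Boundaries crossed, outermost first: [Ø] — 1 in total.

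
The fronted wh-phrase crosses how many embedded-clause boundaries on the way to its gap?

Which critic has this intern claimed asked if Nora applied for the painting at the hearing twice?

"which critic" is extracted from the subject of "asked".
Boundaries crossed, outermost first: [Ø] — 1 in total.

1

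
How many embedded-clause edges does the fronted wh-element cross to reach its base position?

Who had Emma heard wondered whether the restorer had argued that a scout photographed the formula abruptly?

"who" is extracted from the subject of "wondered".
Boundaries crossed, outermost first: [Ø] — 1 in total.

1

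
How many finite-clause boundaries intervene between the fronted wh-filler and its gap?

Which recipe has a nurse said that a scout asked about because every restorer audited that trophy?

1

"which recipe" is extracted from the PP object of "asked".
Boundaries crossed, outermost first: [that] — 1 in total.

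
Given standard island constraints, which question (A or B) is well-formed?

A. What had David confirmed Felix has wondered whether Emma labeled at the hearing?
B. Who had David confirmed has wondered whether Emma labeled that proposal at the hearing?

B

In A, the wh-phrase is extracted from inside a wh-island (introduced by "whether"), which blocks movement.
In B, the extraction path crosses only that-complement boundaries, which are transparent.
So B is grammatical.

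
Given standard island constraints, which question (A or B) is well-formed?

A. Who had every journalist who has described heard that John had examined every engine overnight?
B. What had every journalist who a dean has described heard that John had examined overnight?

B

In A, the wh-phrase is extracted from inside a complex-NP island (relative clause) (introduced by "who"), which blocks movement.
In B, the extraction path crosses only that-complement boundaries, which are transparent.
So B is grammatical.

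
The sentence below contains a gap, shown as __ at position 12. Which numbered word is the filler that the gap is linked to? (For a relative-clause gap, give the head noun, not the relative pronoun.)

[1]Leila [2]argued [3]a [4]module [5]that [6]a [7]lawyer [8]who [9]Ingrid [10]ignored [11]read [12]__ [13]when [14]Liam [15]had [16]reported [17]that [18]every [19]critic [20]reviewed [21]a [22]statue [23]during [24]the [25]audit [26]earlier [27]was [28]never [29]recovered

The gap at 12 is the object of "read", inside a relative clause.
The relative pronoun is "that" (word 5); it is bound by the head noun immediately before it.
Its filler is the head noun "module", at word 4.

4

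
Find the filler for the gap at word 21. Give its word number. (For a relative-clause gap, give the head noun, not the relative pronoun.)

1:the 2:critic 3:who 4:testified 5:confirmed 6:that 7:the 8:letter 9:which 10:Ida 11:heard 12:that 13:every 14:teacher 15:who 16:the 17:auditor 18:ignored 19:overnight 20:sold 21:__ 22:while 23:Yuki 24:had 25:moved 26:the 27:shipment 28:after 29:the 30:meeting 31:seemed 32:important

8

The gap at 21 is the object of "sold", inside a relative clause.
The relative pronoun is "which" (word 9); it is bound by the head noun immediately before it.
Its filler is the head noun "letter", at word 8.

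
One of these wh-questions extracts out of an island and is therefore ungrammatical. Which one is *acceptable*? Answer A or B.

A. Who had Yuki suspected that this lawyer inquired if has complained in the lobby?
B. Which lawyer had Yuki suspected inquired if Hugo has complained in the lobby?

In A, the wh-phrase is extracted from inside a wh-island (introduced by "if"), which blocks movement.
In B, the extraction path crosses only that-complement boundaries, which are transparent.
So B is grammatical.

B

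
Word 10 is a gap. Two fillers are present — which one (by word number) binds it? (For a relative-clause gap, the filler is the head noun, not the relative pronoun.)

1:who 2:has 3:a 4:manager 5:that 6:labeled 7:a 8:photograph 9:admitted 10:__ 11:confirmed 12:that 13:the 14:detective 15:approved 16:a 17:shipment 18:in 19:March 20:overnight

The marked gap is the subject of "confirmed".
Its filler is the fronted wh-phrase "who", at word 1.
(The other dependency links word 4 to a gap after word 5.)

1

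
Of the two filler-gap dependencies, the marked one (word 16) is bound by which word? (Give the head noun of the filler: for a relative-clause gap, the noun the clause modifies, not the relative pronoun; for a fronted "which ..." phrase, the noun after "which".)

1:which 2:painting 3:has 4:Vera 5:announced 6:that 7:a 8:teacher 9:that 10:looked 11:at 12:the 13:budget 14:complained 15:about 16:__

2

The marked gap is the object of the preposition "about" of "complained".
Its filler is the fronted wh-phrase "which painting", at word 2.
(The other dependency links word 8 to a gap after word 9.)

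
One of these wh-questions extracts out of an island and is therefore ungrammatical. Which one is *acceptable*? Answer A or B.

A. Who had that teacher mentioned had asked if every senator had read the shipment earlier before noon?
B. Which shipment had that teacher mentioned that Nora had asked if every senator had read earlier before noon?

In B, the wh-phrase is extracted from inside a wh-island (introduced by "if"), which blocks movement.
In A, the extraction path crosses only that-complement boundaries, which are transparent.
So A is grammatical.

A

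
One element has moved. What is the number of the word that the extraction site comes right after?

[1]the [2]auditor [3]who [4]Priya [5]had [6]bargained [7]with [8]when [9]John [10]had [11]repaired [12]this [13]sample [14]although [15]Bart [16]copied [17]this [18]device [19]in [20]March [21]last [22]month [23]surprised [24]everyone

7

The displaced element is "the auditor" (word 2).
It functions as the object of the preposition "with" of "bargained", so the gap sits immediately after word 7 ("with").
Base order: Priya had bargained with the auditor when John had repaired this sample although Bart copied this device in March last month.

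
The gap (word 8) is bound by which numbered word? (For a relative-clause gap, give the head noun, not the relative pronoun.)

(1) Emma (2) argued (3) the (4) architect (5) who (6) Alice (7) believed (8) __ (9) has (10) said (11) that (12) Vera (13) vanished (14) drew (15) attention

The gap at 8 is the subject of "said", inside a relative clause.
The relative pronoun is "who" (word 5); it is bound by the head noun immediately before it.
Its filler is the head noun "architect", at word 4.

4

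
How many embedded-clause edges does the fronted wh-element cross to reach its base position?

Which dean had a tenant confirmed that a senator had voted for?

1

"which dean" is extracted from the PP object of "voted".
Boundaries crossed, outermost first: [that] — 1 in total.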